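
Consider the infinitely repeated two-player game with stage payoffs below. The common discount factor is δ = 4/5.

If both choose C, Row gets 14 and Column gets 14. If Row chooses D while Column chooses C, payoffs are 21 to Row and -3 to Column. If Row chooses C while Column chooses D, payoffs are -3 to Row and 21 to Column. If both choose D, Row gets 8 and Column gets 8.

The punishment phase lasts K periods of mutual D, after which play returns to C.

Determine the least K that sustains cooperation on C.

2

IC: δ(1−δ^K)/(1−δ) ≥ (21−14)/(14−8) = 7/6.
With δ = 4/5: need 1 − δ^K ≥ 7/6·(1−4/5)/(4/5), i.e. δ^K ≤ 0.7083.
Since (4/5)^1 = 0.8000 and (4/5)^2 = 0.6400, the smallest such K is 2.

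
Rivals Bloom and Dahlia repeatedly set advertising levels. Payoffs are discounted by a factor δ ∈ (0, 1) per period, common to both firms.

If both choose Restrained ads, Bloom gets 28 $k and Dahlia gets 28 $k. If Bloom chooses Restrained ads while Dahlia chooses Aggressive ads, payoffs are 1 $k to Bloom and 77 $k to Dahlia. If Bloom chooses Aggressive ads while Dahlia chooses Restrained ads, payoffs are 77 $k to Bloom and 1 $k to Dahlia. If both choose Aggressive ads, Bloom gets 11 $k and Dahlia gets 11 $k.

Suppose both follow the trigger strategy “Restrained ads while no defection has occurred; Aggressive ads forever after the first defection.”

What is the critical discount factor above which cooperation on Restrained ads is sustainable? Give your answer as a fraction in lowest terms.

49/66

Cooperation forever yields 28 each period: 28/(1−δ).
Deviating yields 77 once, then 11 forever: 77 + 11δ/(1−δ).
No profitable deviation requires 28/(1−δ) ≥ 77 + 11δ/(1−δ).
Multiplying by (1−δ): 28 ≥ 77(1−δ) + 11δ = 77 − 66δ.
So 66δ ≥ 49, i.e. δ ≥ 49/66.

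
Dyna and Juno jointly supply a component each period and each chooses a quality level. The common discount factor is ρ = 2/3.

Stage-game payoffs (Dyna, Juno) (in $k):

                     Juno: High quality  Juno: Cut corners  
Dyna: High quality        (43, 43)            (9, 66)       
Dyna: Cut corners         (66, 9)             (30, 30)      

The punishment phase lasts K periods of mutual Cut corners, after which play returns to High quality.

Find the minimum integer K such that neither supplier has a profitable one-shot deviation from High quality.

6

No profitable deviation requires (43−30)(ρ+…+ρ^K) ≥ 66−43, i.e. ρ+…+ρ^K ≥ 23/13 ≈ 1.7692.
With ρ = 2/3, the partial sums are K=1: 0.6667, K=2: 1.1111, K=3: 1.4074, K=4: 1.6049, K=5: 1.7366, K=6: 1.8244.
K = 6 is the first length at which the sum reaches 1.7692.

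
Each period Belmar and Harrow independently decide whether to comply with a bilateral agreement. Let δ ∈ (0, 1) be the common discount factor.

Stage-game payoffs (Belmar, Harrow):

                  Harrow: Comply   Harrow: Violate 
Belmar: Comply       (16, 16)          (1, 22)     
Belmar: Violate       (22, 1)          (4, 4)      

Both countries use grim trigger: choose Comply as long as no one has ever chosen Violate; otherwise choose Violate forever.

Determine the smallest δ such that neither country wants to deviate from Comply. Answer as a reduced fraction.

1/3

One-period gain from deviating is 22 − 16 = 6. The loss is 16 − 4 = 12 in every subsequent period, with present value 12·δ/(1−δ).
Deviation is unprofitable when 12·δ/(1−δ) ≥ 6, i.e. δ/(1−δ) ≥ 1/2.
Equivalently δ ≥ 6/(6+12) = 1/3.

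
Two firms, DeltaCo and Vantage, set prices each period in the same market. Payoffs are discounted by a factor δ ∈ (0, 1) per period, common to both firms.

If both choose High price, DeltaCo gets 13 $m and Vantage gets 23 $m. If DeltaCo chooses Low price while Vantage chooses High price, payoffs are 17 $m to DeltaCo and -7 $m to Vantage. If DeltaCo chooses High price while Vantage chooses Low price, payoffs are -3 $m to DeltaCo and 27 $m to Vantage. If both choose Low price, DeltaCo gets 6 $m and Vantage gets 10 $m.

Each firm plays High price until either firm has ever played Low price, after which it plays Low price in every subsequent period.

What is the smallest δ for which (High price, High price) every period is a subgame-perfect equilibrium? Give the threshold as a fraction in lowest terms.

DeltaCo: cooperation gives 13 each period; deviation gives 17 once then 6 forever.
  13/(1−δ) ≥ 17 + 6δ/(1−δ) ⇒ δ ≥ 4/11.
Vantage: cooperation gives 23 each period; deviation gives 27 once then 10 forever.
  δ ≥ 4/17.
Both must hold, so the binding constraint is DeltaCo's: δ ≥ 4/11.

4/11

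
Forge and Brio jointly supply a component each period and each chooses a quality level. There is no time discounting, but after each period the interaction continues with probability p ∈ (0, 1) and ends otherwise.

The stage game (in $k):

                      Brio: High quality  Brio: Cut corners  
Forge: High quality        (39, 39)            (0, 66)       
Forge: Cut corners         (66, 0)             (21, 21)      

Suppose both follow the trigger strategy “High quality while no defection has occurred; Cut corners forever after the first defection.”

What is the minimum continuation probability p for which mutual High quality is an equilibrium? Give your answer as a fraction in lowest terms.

Expected cooperation value is 39 + p·39 + p²·39 + … = 39/(1−p); deviation gives 66 + p·21/(1−p).
39 ≥ 66(1−p) + 21p ⇒ 45p ≥ 27 ⇒ p ≥ 27/45 = 3/5.

3/5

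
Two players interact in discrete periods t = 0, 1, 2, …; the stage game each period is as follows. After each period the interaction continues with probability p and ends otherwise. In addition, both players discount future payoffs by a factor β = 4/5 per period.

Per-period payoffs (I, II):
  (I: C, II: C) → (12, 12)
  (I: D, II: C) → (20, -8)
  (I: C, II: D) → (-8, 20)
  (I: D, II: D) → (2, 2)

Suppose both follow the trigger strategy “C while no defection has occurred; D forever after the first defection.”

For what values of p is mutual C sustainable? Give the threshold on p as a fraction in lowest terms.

With continuation probability p and discount β, the effective per-period discount factor is βp.
Grim-trigger IC: βp ≥ (20−12)/(20−2) = 4/9.
So p ≥ (4/9)/(4/5) = 5/9.

5/9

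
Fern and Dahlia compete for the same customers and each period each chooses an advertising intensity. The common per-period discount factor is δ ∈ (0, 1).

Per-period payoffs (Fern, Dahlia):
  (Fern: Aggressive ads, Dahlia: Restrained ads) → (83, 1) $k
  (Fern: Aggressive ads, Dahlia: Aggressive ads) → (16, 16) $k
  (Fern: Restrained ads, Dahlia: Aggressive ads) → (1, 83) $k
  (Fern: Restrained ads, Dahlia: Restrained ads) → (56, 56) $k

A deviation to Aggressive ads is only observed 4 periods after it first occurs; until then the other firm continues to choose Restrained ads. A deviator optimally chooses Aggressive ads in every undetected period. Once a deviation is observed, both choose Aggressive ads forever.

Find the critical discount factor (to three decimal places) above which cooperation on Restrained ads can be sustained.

0.797

Deviating for the 4 undetected periods gains 83−56 = 27 per period over cooperation, then loses 56−16 = 40 per period forever once punishment starts.
Gain: 27(1 + δ + … + δ^3); loss: 40·δ^4/(1−δ).
No profitable deviation ⇔ 27(1−δ^4) ≤ 40·δ^4, i.e. δ^4 ≥ 27/(27+40) = 27/67.
Hence δ ≥ (27/67)^(1/4) ≈ 0.797.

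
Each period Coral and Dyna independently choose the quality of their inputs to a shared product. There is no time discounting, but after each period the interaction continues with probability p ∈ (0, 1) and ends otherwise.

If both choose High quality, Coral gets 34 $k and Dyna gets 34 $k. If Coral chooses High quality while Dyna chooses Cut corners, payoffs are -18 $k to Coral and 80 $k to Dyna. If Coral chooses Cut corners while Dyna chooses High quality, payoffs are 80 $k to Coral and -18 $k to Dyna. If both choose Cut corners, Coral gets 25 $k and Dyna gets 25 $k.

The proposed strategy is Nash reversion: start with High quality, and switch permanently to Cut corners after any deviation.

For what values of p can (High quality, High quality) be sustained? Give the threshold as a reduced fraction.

With no time discounting, the continuation probability p plays the role of the discount factor.
Grim-trigger IC: 34/(1−p) ≥ 80 + 25p/(1−p) ⇒ p ≥ (80−34)/(80−25) = 46/55.

46/55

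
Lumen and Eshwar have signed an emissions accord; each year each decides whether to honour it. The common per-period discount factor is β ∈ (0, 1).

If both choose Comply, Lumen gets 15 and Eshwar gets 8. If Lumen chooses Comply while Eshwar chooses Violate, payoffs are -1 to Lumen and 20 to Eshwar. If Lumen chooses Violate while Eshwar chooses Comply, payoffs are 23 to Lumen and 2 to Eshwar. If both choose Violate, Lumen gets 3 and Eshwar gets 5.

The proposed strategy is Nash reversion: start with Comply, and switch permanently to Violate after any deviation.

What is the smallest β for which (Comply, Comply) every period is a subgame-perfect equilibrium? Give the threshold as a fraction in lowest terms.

4/5

Lumen: cooperation gives 15 each period; deviation gives 23 once then 3 forever.
  15/(1−β) ≥ 23 + 3β/(1−β) ⇒ β ≥ 8/20 = 2/5.
Eshwar: cooperation gives 8 each period; deviation gives 20 once then 5 forever.
  β ≥ 12/15 = 4/5.
Both must hold, so the binding constraint is Eshwar's: β ≥ 4/5.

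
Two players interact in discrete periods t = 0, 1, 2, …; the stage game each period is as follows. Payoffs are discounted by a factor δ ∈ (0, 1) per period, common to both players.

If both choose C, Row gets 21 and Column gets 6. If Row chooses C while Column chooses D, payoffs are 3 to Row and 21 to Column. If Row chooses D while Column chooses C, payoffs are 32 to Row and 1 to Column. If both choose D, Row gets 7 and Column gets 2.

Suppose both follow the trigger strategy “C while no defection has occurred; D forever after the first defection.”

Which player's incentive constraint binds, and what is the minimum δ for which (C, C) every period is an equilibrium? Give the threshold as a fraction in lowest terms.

Row's threshold: (32−21)/(32−7) = 11/25.
Column's threshold: (21−6)/(21−2) = 15/19.
11/25 < 15/19, so Column binds and δ* = 15/19.

Column; δ ≥ 15/19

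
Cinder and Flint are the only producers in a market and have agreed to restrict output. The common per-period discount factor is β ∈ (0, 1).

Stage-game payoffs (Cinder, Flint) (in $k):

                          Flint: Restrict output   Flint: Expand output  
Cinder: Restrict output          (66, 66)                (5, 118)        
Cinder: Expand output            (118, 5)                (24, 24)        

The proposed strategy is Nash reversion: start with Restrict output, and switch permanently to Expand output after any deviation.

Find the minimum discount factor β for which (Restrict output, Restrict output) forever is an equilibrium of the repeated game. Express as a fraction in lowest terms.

26/47

One-period gain from deviating is 118 − 66 = 52. The loss is 66 − 24 = 42 in every subsequent period, with present value 42·β/(1−β).
Deviation is unprofitable when 42·β/(1−β) ≥ 52, i.e. β/(1−β) ≥ 26/21.
Equivalently β ≥ 52/(52+42) = 26/47.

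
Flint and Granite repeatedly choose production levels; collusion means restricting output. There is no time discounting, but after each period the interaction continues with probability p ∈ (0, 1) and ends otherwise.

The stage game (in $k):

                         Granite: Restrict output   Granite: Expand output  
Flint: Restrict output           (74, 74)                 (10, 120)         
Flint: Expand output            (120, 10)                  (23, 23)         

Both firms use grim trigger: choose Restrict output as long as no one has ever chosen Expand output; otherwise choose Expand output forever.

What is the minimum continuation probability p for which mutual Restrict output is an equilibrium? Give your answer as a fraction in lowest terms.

46/97

Expected cooperation value is 74 + p·74 + p²·74 + … = 74/(1−p); deviation gives 120 + p·23/(1−p).
74 ≥ 120(1−p) + 23p ⇒ 97p ≥ 46 ⇒ p ≥ 46/97.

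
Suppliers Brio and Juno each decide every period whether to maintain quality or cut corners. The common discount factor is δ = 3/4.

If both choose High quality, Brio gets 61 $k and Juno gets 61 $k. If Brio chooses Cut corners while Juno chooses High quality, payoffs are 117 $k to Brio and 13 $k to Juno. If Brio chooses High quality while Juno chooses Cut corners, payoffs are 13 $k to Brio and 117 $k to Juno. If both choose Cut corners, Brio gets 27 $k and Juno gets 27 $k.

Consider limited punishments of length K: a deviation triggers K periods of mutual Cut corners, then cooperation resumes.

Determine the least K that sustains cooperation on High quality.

Need Σ_{k=1}^{K} δ^k ≥ (117−61)/(61−27) = 1.6471 at δ = 3/4.
At K = 2 the sum is 1.3125 < 1.6471; at K = 3 it is 1.7344 ≥ 1.6471.
So the minimum punishment length is K = 3.

3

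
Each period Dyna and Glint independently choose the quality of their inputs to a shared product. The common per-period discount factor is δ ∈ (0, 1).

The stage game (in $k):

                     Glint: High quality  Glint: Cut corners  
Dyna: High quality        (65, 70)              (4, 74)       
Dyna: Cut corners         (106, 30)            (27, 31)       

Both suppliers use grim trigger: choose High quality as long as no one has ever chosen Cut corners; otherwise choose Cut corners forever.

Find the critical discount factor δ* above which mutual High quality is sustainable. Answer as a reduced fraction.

41/79

Dyna: cooperation gives 65 each period; deviation gives 106 once then 27 forever.
  65/(1−δ) ≥ 106 + 27δ/(1−δ) ⇒ δ ≥ 41/79.
Glint: cooperation gives 70 each period; deviation gives 74 once then 31 forever.
  δ ≥ 4/43.
Both must hold, so the binding constraint is Dyna's: δ ≥ 41/79.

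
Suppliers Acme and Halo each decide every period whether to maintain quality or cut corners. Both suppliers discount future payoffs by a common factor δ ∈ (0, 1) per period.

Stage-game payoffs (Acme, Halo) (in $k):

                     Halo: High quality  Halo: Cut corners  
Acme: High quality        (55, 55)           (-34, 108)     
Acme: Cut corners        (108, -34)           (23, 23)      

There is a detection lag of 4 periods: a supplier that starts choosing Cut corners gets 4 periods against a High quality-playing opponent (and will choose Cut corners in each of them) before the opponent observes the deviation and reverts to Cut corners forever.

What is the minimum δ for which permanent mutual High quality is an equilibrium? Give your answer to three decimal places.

0.889

A deviator earns 108 for 4 periods, then 23 forever; cooperating earns 55 forever. Multiplying the IC by (1−δ):
55 ≥ 108(1−δ^4) + 23δ^4, so 85·δ^4 ≥ 53 and δ^4 ≥ 53/85.
δ ≥ (53/85)^(1/4) ≈ 0.889.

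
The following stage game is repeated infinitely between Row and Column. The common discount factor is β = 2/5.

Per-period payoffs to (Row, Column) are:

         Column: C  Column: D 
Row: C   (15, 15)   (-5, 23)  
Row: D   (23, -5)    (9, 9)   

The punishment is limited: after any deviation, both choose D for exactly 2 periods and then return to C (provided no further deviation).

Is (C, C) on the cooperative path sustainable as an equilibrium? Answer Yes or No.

IC: β+…+β^2 ≥ (23−15)/(15−9) = 4/3.
At β = 2/5: partial sum = 0.5600 < 1.3333. Cooperation not sustainable.

No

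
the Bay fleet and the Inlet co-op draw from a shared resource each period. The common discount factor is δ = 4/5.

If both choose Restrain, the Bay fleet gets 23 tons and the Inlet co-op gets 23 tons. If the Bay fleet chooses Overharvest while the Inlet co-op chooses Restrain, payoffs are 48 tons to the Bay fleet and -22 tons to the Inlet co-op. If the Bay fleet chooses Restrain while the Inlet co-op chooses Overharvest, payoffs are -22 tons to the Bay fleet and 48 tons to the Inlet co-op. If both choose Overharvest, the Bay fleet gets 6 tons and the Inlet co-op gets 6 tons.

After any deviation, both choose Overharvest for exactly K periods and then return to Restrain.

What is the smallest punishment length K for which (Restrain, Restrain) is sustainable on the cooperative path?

No profitable deviation requires (23−6)(δ+…+δ^K) ≥ 48−23, i.e. δ+…+δ^K ≥ 25/17 ≈ 1.4706.
With δ = 4/5, the partial sums are K=1: 0.8000, K=2: 1.4400, K=3: 1.9520.
K = 3 is the first length at which the sum reaches 1.4706.

3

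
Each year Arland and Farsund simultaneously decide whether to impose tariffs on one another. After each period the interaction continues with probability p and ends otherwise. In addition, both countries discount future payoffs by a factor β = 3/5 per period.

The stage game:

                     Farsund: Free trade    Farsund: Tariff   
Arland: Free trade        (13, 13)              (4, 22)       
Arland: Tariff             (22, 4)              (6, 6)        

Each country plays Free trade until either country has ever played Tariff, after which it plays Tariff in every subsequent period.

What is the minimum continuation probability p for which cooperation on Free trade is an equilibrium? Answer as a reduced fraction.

With continuation probability p and discount β, the effective per-period discount factor is βp.
Grim-trigger IC: βp ≥ (22−13)/(22−6) = 9/16.
So p ≥ (9/16)/(3/5) = 15/16.

15/16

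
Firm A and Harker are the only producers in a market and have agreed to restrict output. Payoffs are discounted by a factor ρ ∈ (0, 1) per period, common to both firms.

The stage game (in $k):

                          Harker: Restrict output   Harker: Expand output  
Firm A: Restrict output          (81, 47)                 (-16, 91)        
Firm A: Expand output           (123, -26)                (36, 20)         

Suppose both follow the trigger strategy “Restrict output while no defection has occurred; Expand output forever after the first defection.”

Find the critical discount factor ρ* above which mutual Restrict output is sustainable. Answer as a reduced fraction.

44/71

Firm A's threshold: (123−81)/(123−36) = 14/29.
Harker's threshold: (91−47)/(91−20) = 44/71.
14/29 < 44/71, so Harker binds and ρ* = 44/71.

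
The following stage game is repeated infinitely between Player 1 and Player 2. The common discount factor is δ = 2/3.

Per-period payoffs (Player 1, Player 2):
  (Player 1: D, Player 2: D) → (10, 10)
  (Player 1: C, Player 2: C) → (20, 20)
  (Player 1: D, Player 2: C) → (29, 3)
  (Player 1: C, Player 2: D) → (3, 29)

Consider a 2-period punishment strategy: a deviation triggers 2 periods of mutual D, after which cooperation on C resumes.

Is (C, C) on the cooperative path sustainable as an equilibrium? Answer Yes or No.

IC: δ+…+δ^2 ≥ (29−20)/(20−10) = 9/10.
At δ = 2/3: partial sum = 1.1111 ≥ 0.9000. Cooperation sustainable.

Yes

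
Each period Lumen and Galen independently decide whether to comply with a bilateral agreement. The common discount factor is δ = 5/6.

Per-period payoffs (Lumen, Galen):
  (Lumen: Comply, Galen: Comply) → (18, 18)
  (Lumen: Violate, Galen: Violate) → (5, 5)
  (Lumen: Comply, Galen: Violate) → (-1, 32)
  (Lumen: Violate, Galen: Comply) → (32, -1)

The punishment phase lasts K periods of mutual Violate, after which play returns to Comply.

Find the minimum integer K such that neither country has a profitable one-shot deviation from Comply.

Need Σ_{k=1}^{K} δ^k ≥ (32−18)/(18−5) = 1.0769 at δ = 5/6.
At K = 1 the sum is 0.8333 < 1.0769; at K = 2 it is 1.5278 ≥ 1.0769.
So the minimum punishment length is K = 2.

2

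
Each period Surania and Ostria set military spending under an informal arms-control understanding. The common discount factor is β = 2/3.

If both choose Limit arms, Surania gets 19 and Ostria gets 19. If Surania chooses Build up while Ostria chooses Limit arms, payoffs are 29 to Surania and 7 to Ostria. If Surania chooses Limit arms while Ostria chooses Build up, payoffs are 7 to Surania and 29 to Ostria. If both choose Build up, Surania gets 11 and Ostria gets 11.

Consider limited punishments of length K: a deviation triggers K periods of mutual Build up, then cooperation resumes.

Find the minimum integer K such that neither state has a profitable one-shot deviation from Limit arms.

Need Σ_{k=1}^{K} β^k ≥ (29−19)/(19−11) = 1.2500 at β = 2/3.
At K = 2 the sum is 1.1111 < 1.2500; at K = 3 it is 1.4074 ≥ 1.2500.
So the minimum punishment length is K = 3.

3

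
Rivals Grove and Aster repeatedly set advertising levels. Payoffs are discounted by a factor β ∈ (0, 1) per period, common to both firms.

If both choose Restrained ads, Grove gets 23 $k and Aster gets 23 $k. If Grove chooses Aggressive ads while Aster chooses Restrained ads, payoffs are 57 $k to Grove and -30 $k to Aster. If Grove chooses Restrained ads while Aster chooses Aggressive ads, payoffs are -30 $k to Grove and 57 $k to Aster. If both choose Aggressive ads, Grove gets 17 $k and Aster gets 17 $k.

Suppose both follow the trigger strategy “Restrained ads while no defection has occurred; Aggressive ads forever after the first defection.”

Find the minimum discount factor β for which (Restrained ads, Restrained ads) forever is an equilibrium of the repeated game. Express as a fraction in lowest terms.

17/20

23/(1−β) ≥ 57 + 17β/(1−β)
23 ≥ 57 − 40β
β ≥ 34/40 = 17/20.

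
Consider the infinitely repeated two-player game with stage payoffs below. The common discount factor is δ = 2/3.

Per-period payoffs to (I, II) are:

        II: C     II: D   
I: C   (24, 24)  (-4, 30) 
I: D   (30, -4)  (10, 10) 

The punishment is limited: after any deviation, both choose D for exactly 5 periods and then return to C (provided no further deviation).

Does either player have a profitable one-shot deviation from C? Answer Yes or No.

IC: δ+…+δ^5 ≥ (30−24)/(24−10) = 3/7.
At δ = 2/3: partial sum = 1.7366 ≥ 0.4286. Cooperation sustainable.

No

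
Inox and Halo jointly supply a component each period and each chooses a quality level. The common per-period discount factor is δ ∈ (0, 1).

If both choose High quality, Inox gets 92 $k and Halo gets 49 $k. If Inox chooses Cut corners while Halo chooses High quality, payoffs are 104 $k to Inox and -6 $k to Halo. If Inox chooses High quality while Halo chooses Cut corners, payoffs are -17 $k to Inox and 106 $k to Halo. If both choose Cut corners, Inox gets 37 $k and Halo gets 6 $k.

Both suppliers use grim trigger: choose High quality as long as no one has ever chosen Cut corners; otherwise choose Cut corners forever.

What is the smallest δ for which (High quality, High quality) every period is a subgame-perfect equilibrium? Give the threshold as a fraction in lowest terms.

57/100

For Inox: deviation gain 104−92 = 12, per-period punishment loss 92−37 = 55. IC gives δ ≥ 12/67.
For Halo: gain 57, loss 43 per period, so δ ≥ 57/100.
The tighter constraint is Halo's, so cooperation needs δ ≥ 57/100.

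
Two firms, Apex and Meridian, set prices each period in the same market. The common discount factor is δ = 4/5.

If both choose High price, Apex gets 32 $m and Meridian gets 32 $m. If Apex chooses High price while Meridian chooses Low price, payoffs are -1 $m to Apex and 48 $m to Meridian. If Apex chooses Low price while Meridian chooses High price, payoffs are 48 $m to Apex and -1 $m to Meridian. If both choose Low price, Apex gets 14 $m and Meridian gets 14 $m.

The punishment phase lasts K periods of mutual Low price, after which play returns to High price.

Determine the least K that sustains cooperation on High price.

IC: δ(1−δ^K)/(1−δ) ≥ (48−32)/(32−14) = 8/9.
With δ = 4/5: need 1 − δ^K ≥ 8/9·(1−4/5)/(4/5), i.e. δ^K ≤ 0.7778.
Since (4/5)^1 = 0.8000 and (4/5)^2 = 0.6400, the smallest such K is 2.

2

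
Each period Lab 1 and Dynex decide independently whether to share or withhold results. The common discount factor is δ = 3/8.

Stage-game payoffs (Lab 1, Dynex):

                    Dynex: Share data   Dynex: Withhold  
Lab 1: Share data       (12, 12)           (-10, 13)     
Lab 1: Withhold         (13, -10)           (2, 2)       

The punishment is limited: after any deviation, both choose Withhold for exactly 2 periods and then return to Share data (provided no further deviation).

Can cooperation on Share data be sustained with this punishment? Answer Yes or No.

A one-shot deviation gives 13 now, then 2 for 2 periods, then back to 12.
Gain from deviating: (13−12) today; loss: (12−2) in each of the next 2 periods.
No-deviation condition: (12−2)(δ+…+δ^2) ≥ 13−12, i.e. δ+…+δ^2 ≥ 1/10.
At δ = 3/8: δ+…+δ^2 = 0.5156 ≥ 0.1000.
So cooperation is sustainable.

Yes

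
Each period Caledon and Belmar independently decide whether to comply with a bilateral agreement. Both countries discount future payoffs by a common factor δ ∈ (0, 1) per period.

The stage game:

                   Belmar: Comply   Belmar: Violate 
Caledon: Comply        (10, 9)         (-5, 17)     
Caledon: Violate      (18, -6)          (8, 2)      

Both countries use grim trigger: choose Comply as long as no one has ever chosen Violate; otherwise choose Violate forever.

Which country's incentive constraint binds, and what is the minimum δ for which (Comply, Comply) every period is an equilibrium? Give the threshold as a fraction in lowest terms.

Caledon; δ ≥ 4/5

Caledon's threshold: (18−10)/(18−8) = 4/5.
Belmar's threshold: (17−9)/(17−2) = 8/15.
4/5 > 8/15, so Caledon binds and δ* = 4/5.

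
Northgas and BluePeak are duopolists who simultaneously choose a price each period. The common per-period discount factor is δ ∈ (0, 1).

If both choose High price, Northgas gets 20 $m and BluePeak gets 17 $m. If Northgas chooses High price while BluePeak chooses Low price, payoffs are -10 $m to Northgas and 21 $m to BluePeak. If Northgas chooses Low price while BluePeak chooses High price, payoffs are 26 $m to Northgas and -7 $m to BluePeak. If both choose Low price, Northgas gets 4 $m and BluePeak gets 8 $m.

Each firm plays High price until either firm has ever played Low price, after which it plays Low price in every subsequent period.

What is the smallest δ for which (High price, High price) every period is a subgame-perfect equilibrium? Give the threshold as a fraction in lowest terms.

4/13

Northgas's threshold: (26−20)/(26−4) = 3/11.
BluePeak's threshold: (21−17)/(21−8) = 4/13.
3/11 < 4/13, so BluePeak binds and δ* = 4/13.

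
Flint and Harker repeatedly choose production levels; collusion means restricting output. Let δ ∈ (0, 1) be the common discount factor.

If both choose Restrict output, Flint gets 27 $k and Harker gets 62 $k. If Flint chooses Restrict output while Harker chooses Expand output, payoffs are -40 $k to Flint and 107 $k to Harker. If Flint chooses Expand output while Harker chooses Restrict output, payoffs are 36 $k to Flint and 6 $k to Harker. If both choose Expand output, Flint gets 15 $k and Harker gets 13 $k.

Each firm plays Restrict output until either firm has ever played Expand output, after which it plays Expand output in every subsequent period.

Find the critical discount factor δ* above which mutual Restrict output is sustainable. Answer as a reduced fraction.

For Flint: deviation gain 36−27 = 9, per-period punishment loss 27−15 = 12. IC gives δ ≥ 9/21 = 3/7.
For Harker: gain 45, loss 49 per period, so δ ≥ 45/94.
The tighter constraint is Harker's, so cooperation needs δ ≥ 45/94.

45/94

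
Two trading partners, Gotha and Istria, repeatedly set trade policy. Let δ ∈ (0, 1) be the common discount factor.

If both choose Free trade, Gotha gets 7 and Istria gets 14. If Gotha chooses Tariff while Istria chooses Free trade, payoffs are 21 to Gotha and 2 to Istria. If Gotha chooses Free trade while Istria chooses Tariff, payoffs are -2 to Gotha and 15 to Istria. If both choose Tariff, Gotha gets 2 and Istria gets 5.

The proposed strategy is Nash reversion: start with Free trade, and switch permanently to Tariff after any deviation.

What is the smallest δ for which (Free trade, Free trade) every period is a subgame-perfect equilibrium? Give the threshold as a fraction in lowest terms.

Gotha: cooperation gives 7 each period; deviation gives 21 once then 2 forever.
  7/(1−δ) ≥ 21 + 2δ/(1−δ) ⇒ δ ≥ 14/19.
Istria: cooperation gives 14 each period; deviation gives 15 once then 5 forever.
  δ ≥ 1/10.
Both must hold, so the binding constraint is Gotha's: δ ≥ 14/19.

14/19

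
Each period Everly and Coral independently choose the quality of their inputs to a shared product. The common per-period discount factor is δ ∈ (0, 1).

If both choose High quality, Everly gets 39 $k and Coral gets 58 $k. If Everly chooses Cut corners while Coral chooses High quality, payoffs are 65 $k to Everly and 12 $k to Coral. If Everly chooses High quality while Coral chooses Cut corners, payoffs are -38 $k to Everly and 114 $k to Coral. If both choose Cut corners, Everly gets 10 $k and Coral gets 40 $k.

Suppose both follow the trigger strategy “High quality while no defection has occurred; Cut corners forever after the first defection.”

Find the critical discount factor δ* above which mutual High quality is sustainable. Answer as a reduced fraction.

For Everly: deviation gain 65−39 = 26, per-period punishment loss 39−10 = 29. IC gives δ ≥ 26/55.
For Coral: gain 56, loss 18 per period, so δ ≥ 56/74 = 28/37.
The tighter constraint is Coral's, so cooperation needs δ ≥ 28/37.

28/37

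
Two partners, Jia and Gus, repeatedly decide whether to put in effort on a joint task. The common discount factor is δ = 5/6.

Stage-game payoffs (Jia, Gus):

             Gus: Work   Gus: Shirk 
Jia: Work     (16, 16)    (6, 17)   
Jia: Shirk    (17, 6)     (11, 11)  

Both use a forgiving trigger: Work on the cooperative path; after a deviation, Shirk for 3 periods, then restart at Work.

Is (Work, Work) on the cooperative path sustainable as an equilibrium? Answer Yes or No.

Yes

Comparing payoff streams over the 4 periods until play realigns: cooperate → 16(1+δ+…+δ^3); deviate → 17 + 11(δ+…+δ^3).
Cooperation is sustained iff (16−11)(δ+…+δ^3) ≥ 17−16.
δ+…+δ^3 = 5/6·(1−(5/6)^3)/(1−5/6) = 2.1065, and (17−16)/(16−11) = 0.2000.
2.1065 ≥ 0.2000, so cooperation is sustainable.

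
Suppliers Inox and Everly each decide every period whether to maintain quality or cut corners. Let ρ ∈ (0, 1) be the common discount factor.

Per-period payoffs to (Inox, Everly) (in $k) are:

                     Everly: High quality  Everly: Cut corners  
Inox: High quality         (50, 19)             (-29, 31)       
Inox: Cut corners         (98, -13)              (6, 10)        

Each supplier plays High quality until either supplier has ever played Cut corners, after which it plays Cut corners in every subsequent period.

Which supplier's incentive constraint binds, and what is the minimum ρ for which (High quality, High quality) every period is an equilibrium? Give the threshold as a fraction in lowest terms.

For Inox: deviation gain 98−50 = 48, per-period punishment loss 50−6 = 44. IC gives ρ ≥ 48/92 = 12/23.
For Everly: gain 12, loss 9 per period, so ρ ≥ 12/21 = 4/7.
The tighter constraint is Everly's, so cooperation needs ρ ≥ 4/7.

Everly; ρ ≥ 4/7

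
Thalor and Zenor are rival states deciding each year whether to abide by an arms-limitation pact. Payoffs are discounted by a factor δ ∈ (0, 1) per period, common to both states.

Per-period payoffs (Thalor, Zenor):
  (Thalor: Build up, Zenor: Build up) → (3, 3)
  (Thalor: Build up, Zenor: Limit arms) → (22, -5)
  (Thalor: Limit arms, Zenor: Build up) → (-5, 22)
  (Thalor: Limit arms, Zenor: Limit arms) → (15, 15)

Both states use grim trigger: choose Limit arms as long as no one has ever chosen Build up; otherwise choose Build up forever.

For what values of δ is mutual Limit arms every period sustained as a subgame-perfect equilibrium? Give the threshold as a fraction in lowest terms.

7/19

Under grim trigger the critical discount factor is (T−C)/(T−P) with T = 22, C = 15, P = 3.
δ* = (22−15)/(22−3) = 7/19.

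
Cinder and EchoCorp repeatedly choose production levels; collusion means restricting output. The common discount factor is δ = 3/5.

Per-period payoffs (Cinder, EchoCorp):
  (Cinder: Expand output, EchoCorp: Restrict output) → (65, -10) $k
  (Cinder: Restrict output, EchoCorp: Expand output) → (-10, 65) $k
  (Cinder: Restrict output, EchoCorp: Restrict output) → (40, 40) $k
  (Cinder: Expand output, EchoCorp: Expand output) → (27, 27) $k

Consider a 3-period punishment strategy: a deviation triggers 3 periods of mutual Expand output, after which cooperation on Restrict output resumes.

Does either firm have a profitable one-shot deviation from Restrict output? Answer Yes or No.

A one-shot deviation gives 65 now, then 27 for 3 periods, then back to 40.
Gain from deviating: (65−40) today; loss: (40−27) in each of the next 3 periods.
No-deviation condition: (40−27)(δ+…+δ^3) ≥ 65−40, i.e. δ+…+δ^3 ≥ 25/13.
At δ = 3/5: δ+…+δ^3 = 1.1760 < 1.9231.
So cooperation is not sustainable.

Yes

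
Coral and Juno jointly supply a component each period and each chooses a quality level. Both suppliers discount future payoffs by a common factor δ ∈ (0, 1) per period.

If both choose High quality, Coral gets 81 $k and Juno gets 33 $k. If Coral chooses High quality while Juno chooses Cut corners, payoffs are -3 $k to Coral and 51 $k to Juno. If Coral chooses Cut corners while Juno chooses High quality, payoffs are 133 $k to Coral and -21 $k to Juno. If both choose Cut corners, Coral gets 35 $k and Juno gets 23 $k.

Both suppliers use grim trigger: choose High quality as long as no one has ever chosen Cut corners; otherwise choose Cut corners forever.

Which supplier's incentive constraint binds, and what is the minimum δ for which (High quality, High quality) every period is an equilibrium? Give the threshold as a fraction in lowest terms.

Coral: cooperation gives 81 each period; deviation gives 133 once then 35 forever.
  81/(1−δ) ≥ 133 + 35δ/(1−δ) ⇒ δ ≥ 52/98 = 26/49.
Juno: cooperation gives 33 each period; deviation gives 51 once then 23 forever.
  δ ≥ 18/28 = 9/14.
Both must hold, so the binding constraint is Juno's: δ ≥ 9/14.

Juno; δ ≥ 9/14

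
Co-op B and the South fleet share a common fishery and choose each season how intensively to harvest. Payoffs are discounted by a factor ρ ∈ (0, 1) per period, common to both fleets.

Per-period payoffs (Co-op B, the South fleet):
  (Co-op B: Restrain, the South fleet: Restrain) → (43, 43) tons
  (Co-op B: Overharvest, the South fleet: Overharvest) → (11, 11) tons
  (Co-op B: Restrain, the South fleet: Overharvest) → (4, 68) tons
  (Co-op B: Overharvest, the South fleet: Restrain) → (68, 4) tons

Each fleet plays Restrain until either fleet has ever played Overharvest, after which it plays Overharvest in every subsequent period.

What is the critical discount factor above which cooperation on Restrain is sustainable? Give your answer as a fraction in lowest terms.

One-period gain from deviating is 68 − 43 = 25. The loss is 43 − 11 = 32 in every subsequent period, with present value 32·ρ/(1−ρ).
Deviation is unprofitable when 32·ρ/(1−ρ) ≥ 25, i.e. ρ/(1−ρ) ≥ 25/32.
Equivalently ρ ≥ 25/(25+32) = 25/57.

25/57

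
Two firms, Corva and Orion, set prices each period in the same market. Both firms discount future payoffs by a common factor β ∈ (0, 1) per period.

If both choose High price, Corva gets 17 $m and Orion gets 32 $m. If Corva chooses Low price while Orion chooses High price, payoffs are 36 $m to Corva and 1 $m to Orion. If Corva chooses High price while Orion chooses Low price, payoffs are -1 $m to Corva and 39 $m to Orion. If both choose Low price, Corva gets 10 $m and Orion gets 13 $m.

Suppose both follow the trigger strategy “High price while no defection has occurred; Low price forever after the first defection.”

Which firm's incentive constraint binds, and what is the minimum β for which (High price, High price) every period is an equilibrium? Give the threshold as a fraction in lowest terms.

For Corva: deviation gain 36−17 = 19, per-period punishment loss 17−10 = 7. IC gives β ≥ 19/26.
For Orion: gain 7, loss 19 per period, so β ≥ 7/26.
The tighter constraint is Corva's, so cooperation needs β ≥ 19/26.

Corva; β ≥ 19/26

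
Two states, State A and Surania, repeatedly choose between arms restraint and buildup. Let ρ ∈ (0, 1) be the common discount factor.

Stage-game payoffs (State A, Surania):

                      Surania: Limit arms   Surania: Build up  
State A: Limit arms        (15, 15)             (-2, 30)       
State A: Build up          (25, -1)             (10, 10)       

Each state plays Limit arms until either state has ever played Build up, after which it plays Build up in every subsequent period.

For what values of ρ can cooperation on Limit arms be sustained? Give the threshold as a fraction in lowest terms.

3/4

State A's threshold: (25−15)/(25−10) = 2/3.
Surania's threshold: (30−15)/(30−10) = 3/4.
2/3 < 3/4, so Surania binds and ρ* = 3/4.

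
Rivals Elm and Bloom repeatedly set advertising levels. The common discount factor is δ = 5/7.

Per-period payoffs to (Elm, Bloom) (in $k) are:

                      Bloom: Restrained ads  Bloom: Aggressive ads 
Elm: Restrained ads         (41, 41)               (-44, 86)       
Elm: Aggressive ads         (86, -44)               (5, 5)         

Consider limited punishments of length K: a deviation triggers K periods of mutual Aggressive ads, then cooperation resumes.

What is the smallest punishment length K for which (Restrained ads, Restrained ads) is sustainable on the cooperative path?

Need Σ_{k=1}^{K} δ^k ≥ (86−41)/(41−5) = 1.2500 at δ = 5/7.
At K = 2 the sum is 1.2245 < 1.2500; at K = 3 it is 1.5889 ≥ 1.2500.
So the minimum punishment length is K = 3.

3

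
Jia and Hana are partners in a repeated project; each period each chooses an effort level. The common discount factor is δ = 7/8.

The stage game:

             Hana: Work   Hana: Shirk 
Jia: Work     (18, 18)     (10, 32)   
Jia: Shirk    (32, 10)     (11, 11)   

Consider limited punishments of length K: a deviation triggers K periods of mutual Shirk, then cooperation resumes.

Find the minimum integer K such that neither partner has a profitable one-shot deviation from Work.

Need Σ_{k=1}^{K} δ^k ≥ (32−18)/(18−11) = 2.0000 at δ = 7/8.
At K = 2 the sum is 1.6406 < 2.0000; at K = 3 it is 2.3105 ≥ 2.0000.
So the minimum punishment length is K = 3.

3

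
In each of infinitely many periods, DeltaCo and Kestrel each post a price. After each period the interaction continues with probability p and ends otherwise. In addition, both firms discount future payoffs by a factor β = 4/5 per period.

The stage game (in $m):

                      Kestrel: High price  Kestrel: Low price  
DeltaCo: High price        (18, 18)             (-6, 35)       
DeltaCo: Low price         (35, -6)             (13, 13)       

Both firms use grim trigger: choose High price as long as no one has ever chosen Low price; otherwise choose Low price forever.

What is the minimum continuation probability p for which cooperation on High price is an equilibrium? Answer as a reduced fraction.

With continuation probability p and discount β, the effective per-period discount factor is βp.
Grim-trigger IC: βp ≥ (35−18)/(35−13) = 17/22.
So p ≥ (17/22)/(4/5) = 85/88.

85/88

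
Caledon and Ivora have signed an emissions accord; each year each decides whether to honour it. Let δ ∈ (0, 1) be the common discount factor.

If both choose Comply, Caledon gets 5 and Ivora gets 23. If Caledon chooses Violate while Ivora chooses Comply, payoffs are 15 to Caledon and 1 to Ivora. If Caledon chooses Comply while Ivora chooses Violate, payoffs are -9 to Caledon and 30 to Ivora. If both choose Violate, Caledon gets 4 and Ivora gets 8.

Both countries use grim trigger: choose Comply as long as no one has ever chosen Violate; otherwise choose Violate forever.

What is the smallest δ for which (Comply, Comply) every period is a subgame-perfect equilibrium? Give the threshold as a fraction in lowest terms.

Caledon's threshold: (15−5)/(15−4) = 10/11.
Ivora's threshold: (30−23)/(30−8) = 7/22.
10/11 > 7/22, so Caledon binds and δ* = 10/11.

10/11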